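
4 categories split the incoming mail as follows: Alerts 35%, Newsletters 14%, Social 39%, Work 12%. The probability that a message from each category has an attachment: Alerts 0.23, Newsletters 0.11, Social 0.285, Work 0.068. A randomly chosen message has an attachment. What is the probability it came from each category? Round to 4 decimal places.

Alerts 0.3741, Newsletters 0.0716, Social 0.5165, Work 0.0379

Compute prior × likelihood for every hypothesis:
  Alerts: 0.35 × 0.23 = 0.0805
  Newsletters: 0.14 × 0.11 = 0.0154
  Social: 0.39 × 0.285 = 0.11115
  Work: 0.12 × 0.068 = 0.00816
Normalizing constant = 0.21521.
P(Alerts | attachment) = 0.0805/0.21521 ≈ 0.3741
P(Newsletters | attachment) = 0.0154/0.21521 ≈ 0.0716
P(Social | attachment) = 0.11115/0.21521 ≈ 0.5165
P(Work | attachment) = 0.00816/0.21521 ≈ 0.0379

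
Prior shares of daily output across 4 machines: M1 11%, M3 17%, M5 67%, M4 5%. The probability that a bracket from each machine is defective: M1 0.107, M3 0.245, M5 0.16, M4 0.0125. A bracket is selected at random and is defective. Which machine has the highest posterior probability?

M5

Unnormalized posteriors (prior × likelihood):
  M1: 0.11 × 0.107 = 0.01177
  M3: 0.17 × 0.245 = 0.04165
  M5: 0.67 × 0.16 = 0.1072
  M4: 0.05 × 0.0125 = 0.000625
Total = 0.161245.
Largest term belongs to M5, so M5 is most probable.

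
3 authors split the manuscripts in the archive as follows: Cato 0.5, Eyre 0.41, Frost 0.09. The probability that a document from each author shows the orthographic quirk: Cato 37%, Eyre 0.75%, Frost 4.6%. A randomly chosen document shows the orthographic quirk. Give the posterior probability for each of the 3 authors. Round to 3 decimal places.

Cato 0.962, Eyre 0.016, Frost 0.022

Compute prior × likelihood for every hypothesis:
  Cato: 0.5 × 0.37 = 0.185
  Eyre: 0.41 × 0.0075 = 0.003075
  Frost: 0.09 × 0.046 = 0.00414
Normalizing constant = 0.192215.
P(Cato | quirk) = 0.185/0.192215 ≈ 0.962
P(Eyre | quirk) = 0.003075/0.192215 ≈ 0.016
P(Frost | quirk) = 0.00414/0.192215 ≈ 0.022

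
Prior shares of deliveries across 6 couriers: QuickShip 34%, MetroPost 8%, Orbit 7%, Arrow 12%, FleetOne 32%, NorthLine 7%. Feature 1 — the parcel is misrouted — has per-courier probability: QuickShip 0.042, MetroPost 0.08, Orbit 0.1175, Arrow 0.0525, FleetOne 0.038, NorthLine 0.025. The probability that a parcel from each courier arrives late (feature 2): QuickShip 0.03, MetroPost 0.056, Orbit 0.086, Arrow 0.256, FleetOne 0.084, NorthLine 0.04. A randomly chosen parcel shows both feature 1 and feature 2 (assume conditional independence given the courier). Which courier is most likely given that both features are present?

Unnormalized posteriors (prior × likelihood):
  QuickShip: 0.34 × 0.042 × 0.03 = 0.0004284
  MetroPost: 0.08 × 0.08 × 0.056 = 0.0003584
  Orbit: 0.07 × 0.1175 × 0.086 = 0.00070735
  Arrow: 0.12 × 0.0525 × 0.256 = 0.0016128
  FleetOne: 0.32 × 0.038 × 0.084 = 0.00102144
  NorthLine: 0.07 × 0.025 × 0.04 = 0.00007
Sum = 0.00419839.
Largest term belongs to Arrow, so Arrow is most probable.

Arrow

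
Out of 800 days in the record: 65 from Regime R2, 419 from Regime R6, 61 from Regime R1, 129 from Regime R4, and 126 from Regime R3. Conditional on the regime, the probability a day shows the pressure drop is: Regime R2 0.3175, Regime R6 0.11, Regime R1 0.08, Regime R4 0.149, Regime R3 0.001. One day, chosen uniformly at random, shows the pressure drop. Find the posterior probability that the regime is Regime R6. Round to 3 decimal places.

0.507

By Bayes' rule, posterior ∝ prior × likelihood:
  Regime R2: 0.08125 × 0.3175 = 0.025796875
  Regime R6: 0.52375 × 0.11 = 0.0576125
  Regime R1: 0.07625 × 0.08 = 0.0061
  Regime R4: 0.16125 × 0.149 = 0.02402625
  Regime R3: 0.1575 × 0.001 = 0.0001575
Total = 0.113693125.
P(Regime R6 | evidence) = 0.0576125 / 0.113693125 ≈ 0.507.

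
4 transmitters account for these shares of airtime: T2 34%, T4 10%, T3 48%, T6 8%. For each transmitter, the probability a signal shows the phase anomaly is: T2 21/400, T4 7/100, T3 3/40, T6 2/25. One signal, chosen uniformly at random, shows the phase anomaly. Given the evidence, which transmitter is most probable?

T3

Prior × likelihood for each hypothesis:
  T2: 0.34 × 0.0525 = 0.01785
  T4: 0.1 × 0.07 = 0.007
  T3: 0.48 × 0.075 = 0.036
  T6: 0.08 × 0.08 = 0.0064
Sum = 0.06725.
Largest term belongs to T3, so T3 is most probable.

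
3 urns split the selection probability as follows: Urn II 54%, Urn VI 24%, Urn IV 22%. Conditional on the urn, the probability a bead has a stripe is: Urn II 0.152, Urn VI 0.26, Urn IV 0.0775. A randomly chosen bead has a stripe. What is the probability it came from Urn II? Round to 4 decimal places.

Prior × likelihood for each hypothesis:
  Urn II: 0.54 × 0.152 = 0.08208
  Urn VI: 0.24 × 0.26 = 0.0624
  Urn IV: 0.22 × 0.0775 = 0.01705
Total = 0.16153.
P(Urn II | evidence) = 0.08208 / 0.16153 ≈ 0.5081.

0.5081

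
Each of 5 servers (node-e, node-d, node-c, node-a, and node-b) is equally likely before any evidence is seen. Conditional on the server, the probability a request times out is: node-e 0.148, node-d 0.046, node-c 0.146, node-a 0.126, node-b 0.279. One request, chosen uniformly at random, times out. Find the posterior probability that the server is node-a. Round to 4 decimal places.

0.1691

Since the prior is uniform, the posterior is proportional to the likelihood:
  node-e: 0.148
  node-d: 0.046
  node-c: 0.146
  node-a: 0.126
  node-b: 0.279
Sum = 0.745.
P(node-a | evidence) = 0.126 / 0.745 ≈ 0.1691.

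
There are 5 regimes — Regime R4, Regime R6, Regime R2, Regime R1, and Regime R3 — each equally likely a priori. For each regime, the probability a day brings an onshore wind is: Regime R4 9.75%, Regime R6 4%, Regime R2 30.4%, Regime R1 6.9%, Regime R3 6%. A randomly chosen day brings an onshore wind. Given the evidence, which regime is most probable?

With a uniform prior (1/5 each), posterior ∝ likelihood:
  Regime R4: 0.0975
  Regime R6: 0.04
  Regime R2: 0.304
  Regime R1: 0.069
  Regime R3: 0.06
Total = 0.5705.
Largest term belongs to Regime R2, so Regime R2 is most probable.

Regime R2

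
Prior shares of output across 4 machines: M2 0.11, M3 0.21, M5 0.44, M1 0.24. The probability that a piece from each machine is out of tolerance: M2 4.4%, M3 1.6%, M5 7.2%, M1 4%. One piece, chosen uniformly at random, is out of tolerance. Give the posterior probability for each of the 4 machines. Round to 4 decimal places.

M2 0.0978, M3 0.0679, M5 0.6403, M1 0.1940

Compute prior × likelihood for every hypothesis:
  M2: 0.11 × 0.044 = 0.00484
  M3: 0.21 × 0.016 = 0.00336
  M5: 0.44 × 0.072 = 0.03168
  M1: 0.24 × 0.04 = 0.0096
Total = 0.04948.
P(M2 | oversize) = 0.00484/0.04948 ≈ 0.0978
P(M3 | oversize) = 0.00336/0.04948 ≈ 0.0679
P(M5 | oversize) = 0.03168/0.04948 ≈ 0.6403
P(M1 | oversize) = 0.0096/0.04948 ≈ 0.1940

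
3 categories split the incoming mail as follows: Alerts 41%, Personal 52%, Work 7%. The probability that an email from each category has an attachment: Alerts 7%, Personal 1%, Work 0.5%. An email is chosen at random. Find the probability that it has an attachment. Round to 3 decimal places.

By Bayes' rule, posterior ∝ prior × likelihood:
  Alerts: 0.41 × 0.07 = 0.0287
  Personal: 0.52 × 0.01 = 0.0052
  Work: 0.07 × 0.005 = 0.00035
P(attachment) = 0.0287 + 0.0052 + 0.00035 = 0.03425 → 0.034.

0.034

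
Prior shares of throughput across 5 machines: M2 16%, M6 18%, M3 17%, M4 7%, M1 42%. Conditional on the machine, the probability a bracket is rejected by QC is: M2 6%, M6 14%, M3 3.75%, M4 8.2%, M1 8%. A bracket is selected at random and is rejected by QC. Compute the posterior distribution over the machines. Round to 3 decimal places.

By Bayes' rule, posterior ∝ prior × likelihood:
  M2: 0.16 × 0.06 = 0.0096
  M6: 0.18 × 0.14 = 0.0252
  M3: 0.17 × 0.0375 = 0.006375
  M4: 0.07 × 0.082 = 0.00574
  M1: 0.42 × 0.08 = 0.0336
Normalizing constant = 0.080515.
P(M2 | rejected) = 0.0096/0.080515 ≈ 0.119
P(M6 | rejected) = 0.0252/0.080515 ≈ 0.313
P(M3 | rejected) = 0.006375/0.080515 ≈ 0.079
P(M4 | rejected) = 0.00574/0.080515 ≈ 0.071
P(M1 | rejected) = 0.0336/0.080515 ≈ 0.417

M2 0.119, M6 0.313, M3 0.079, M4 0.071, M1 0.417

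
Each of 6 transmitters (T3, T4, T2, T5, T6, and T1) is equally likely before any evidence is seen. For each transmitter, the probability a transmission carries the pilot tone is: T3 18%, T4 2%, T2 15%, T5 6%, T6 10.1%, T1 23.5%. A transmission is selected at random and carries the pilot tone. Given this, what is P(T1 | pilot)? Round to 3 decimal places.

With a uniform prior (1/6 each), posterior ∝ likelihood:
  T3: 0.18
  T4: 0.02
  T2: 0.15
  T5: 0.06
  T6: 0.101
  T1: 0.235
Total = 0.746.
P(T1 | evidence) = 0.235 / 0.746 ≈ 0.315.

0.315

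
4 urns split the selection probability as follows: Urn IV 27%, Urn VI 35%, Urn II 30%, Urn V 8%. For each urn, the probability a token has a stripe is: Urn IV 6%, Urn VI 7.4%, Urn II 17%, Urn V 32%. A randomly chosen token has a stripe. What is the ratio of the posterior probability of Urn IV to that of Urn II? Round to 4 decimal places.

Unnormalized posteriors (prior × likelihood):
  Urn IV: 0.27 × 0.06 = 0.0162
  Urn VI: 0.35 × 0.074 = 0.0259
  Urn II: 0.3 × 0.17 = 0.051
  Urn V: 0.08 × 0.32 = 0.0256
Sum = 0.1187.
The ratio is 0.0162 / 0.051 (the normalizer cancels) = 0.3176.

0.3176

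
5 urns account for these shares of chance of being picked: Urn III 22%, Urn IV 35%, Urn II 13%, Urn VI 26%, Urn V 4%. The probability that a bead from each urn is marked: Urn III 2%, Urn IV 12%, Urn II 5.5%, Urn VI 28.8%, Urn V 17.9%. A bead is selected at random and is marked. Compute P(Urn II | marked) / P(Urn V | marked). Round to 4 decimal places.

0.9986

Compute prior × likelihood for every hypothesis:
  Urn III: 0.22 × 0.02 = 0.0044
  Urn IV: 0.35 × 0.12 = 0.042
  Urn II: 0.13 × 0.055 = 0.00715
  Urn VI: 0.26 × 0.288 = 0.07488
  Urn V: 0.04 × 0.179 = 0.00716
Sum = 0.13559.
The ratio is 0.00715 / 0.00716 (the normalizer cancels) = 0.9986.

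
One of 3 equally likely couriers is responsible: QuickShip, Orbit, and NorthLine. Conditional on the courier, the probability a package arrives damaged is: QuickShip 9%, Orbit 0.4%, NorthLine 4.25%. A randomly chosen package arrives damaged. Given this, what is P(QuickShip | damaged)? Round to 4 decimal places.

0.6593

Since the prior is uniform, the posterior is proportional to the likelihood:
  QuickShip: 0.09
  Orbit: 0.004
  NorthLine: 0.0425
Sum = 0.1365.
P(QuickShip | evidence) = 0.09 / 0.1365 ≈ 0.6593.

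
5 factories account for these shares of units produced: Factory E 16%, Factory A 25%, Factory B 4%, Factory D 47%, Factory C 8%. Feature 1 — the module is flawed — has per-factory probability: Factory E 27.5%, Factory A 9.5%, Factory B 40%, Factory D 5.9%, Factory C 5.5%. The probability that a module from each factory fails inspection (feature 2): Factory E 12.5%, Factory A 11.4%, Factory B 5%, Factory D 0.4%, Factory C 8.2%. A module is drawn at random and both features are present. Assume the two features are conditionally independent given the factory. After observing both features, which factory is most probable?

Factory E

By Bayes' rule, posterior ∝ prior × likelihood:
  Factory E: 0.16 × 0.275 × 0.125 = 0.0055
  Factory A: 0.25 × 0.095 × 0.114 = 0.0027075
  Factory B: 0.04 × 0.4 × 0.05 = 0.0008
  Factory D: 0.47 × 0.059 × 0.004 = 0.00011092
  Factory C: 0.08 × 0.055 × 0.082 = 0.0003608
Sum = 0.00947922.
Largest term belongs to Factory E, so Factory E is most probable.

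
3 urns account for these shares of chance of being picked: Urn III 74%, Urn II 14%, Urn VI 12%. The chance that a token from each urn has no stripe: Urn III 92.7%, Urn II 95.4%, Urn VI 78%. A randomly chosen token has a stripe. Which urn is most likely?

Taking complements, P(striped | each) = Urn III 0.073, Urn II 0.046, Urn VI 0.22.
Prior × likelihood for each hypothesis:
  Urn III: 0.74 × 0.073 = 0.05402
  Urn II: 0.14 × 0.046 = 0.00644
  Urn VI: 0.12 × 0.22 = 0.0264
Normalizing constant = 0.08686.
Largest term belongs to Urn III, so Urn III is most probable.

Urn III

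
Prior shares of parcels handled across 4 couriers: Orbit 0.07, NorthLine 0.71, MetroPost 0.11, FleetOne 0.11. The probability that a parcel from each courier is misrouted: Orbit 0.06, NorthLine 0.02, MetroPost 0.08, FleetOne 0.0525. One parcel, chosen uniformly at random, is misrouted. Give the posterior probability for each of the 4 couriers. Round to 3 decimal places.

Orbit 0.127, NorthLine 0.431, MetroPost 0.267, FleetOne 0.175

By Bayes' rule, posterior ∝ prior × likelihood:
  Orbit: 0.07 × 0.06 = 0.0042
  NorthLine: 0.71 × 0.02 = 0.0142
  MetroPost: 0.11 × 0.08 = 0.0088
  FleetOne: 0.11 × 0.0525 = 0.005775
Total = 0.032975.
P(Orbit | misrouted) = 0.0042/0.032975 ≈ 0.127
P(NorthLine | misrouted) = 0.0142/0.032975 ≈ 0.431
P(MetroPost | misrouted) = 0.0088/0.032975 ≈ 0.267
P(FleetOne | misrouted) = 0.005775/0.032975 ≈ 0.175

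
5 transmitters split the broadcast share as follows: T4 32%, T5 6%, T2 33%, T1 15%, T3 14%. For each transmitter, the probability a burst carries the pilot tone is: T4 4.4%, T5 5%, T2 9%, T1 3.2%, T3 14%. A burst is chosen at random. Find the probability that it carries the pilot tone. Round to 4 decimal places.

Unnormalized posteriors (prior × likelihood):
  T4: 0.32 × 0.044 = 0.01408
  T5: 0.06 × 0.05 = 0.003
  T2: 0.33 × 0.09 = 0.0297
  T1: 0.15 × 0.032 = 0.0048
  T3: 0.14 × 0.14 = 0.0196
P(pilot) = 0.01408 + 0.003 + 0.0297 + 0.0048 + 0.0196 = 0.07118 → 0.0712.

0.0712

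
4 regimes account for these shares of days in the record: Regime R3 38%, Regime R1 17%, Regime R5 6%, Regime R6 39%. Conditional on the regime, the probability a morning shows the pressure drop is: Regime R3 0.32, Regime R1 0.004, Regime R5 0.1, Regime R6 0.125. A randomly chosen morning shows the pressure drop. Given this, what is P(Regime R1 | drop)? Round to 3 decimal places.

0.004

By Bayes' rule, posterior ∝ prior × likelihood:
  Regime R3: 0.38 × 0.32 = 0.1216
  Regime R1: 0.17 × 0.004 = 0.00068
  Regime R5: 0.06 × 0.1 = 0.006
  Regime R6: 0.39 × 0.125 = 0.04875
Normalizing constant = 0.17703.
P(Regime R1 | evidence) = 0.00068 / 0.17703 ≈ 0.004.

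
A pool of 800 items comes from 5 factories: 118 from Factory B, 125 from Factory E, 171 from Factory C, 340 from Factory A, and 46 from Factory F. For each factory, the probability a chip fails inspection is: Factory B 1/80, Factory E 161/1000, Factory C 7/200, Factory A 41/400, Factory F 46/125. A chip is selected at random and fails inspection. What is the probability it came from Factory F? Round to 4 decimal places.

Compute prior × likelihood for every hypothesis:
  Factory B: 0.1475 × 0.0125 = 0.00184375
  Factory E: 0.15625 × 0.161 = 0.02515625
  Factory C: 0.21375 × 0.035 = 0.00748125
  Factory A: 0.425 × 0.1025 = 0.0435625
  Factory F: 0.0575 × 0.368 = 0.02116
Total = 0.09920375.
P(Factory F | evidence) = 0.02116 / 0.09920375 ≈ 0.2133.

0.2133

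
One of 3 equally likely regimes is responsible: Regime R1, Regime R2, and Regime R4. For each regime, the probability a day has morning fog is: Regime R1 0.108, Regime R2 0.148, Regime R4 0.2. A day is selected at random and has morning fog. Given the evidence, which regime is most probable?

Regime R4

With a uniform prior (1/3 each), posterior ∝ likelihood:
  Regime R1: 0.108
  Regime R2: 0.148
  Regime R4: 0.2
Normalizing constant = 0.456.
Largest term belongs to Regime R4, so Regime R4 is most probable.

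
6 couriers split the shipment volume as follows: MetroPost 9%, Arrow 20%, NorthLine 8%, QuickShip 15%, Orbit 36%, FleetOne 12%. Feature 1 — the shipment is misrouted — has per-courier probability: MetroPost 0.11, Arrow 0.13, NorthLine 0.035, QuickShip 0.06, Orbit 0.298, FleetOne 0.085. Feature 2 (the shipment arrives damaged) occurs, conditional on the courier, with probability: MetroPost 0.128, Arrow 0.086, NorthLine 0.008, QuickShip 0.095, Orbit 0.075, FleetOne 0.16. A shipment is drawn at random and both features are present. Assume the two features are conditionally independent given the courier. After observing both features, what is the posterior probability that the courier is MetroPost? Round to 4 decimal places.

0.0901

Prior × likelihood for each hypothesis:
  MetroPost: 0.09 × 0.11 × 0.128 = 0.0012672
  Arrow: 0.2 × 0.13 × 0.086 = 0.002236
  NorthLine: 0.08 × 0.035 × 0.008 = 0.0000224
  QuickShip: 0.15 × 0.06 × 0.095 = 0.000855
  Orbit: 0.36 × 0.298 × 0.075 = 0.008046
  FleetOne: 0.12 × 0.085 × 0.16 = 0.001632
Normalizing constant = 0.0140586.
P(MetroPost | evidence) = 0.0012672 / 0.0140586 ≈ 0.0901.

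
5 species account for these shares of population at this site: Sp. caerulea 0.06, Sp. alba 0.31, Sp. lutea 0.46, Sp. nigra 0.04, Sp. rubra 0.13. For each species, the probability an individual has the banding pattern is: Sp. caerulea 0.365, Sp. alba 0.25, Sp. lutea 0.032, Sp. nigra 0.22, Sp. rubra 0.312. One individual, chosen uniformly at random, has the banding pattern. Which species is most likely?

Compute prior × likelihood for every hypothesis:
  Sp. caerulea: 0.06 × 0.365 = 0.0219
  Sp. alba: 0.31 × 0.25 = 0.0775
  Sp. lutea: 0.46 × 0.032 = 0.01472
  Sp. nigra: 0.04 × 0.22 = 0.0088
  Sp. rubra: 0.13 × 0.312 = 0.04056
Normalizing constant = 0.16348.
Largest term belongs to Sp. alba, so Sp. alba is most probable.

Sp. alba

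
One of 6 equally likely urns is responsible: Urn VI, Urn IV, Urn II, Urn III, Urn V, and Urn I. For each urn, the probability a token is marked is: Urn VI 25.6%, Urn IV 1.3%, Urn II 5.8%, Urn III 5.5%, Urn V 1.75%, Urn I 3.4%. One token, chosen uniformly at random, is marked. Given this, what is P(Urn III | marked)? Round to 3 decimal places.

0.127

With a uniform prior (1/6 each), posterior ∝ likelihood:
  Urn VI: 0.256
  Urn IV: 0.013
  Urn II: 0.058
  Urn III: 0.055
  Urn V: 0.0175
  Urn I: 0.034
Sum = 0.4335.
P(Urn III | evidence) = 0.055 / 0.4335 ≈ 0.127.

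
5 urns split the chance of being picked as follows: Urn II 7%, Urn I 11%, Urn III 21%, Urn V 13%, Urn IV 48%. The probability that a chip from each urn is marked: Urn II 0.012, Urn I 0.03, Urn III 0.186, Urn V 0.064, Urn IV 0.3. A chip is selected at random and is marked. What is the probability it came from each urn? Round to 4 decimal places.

Urn II 0.0043, Urn I 0.0169, Urn III 0.1998, Urn V 0.0426, Urn IV 0.7365

By Bayes' rule, posterior ∝ prior × likelihood:
  Urn II: 0.07 × 0.012 = 0.00084
  Urn I: 0.11 × 0.03 = 0.0033
  Urn III: 0.21 × 0.186 = 0.03906
  Urn V: 0.13 × 0.064 = 0.00832
  Urn IV: 0.48 × 0.3 = 0.144
Normalizing constant = 0.19552.
P(Urn II | marked) = 0.00084/0.19552 ≈ 0.0043
P(Urn I | marked) = 0.0033/0.19552 ≈ 0.0169
P(Urn III | marked) = 0.03906/0.19552 ≈ 0.1998
P(Urn V | marked) = 0.00832/0.19552 ≈ 0.0426
P(Urn IV | marked) = 0.144/0.19552 ≈ 0.7365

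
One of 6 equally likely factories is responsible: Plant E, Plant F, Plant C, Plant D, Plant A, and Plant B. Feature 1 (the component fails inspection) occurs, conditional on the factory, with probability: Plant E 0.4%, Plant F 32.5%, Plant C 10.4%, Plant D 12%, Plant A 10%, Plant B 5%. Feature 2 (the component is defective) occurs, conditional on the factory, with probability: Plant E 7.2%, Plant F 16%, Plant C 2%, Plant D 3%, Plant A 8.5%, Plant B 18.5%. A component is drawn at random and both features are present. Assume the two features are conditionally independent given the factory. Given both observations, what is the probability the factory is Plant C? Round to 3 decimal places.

Since the prior is uniform, the posterior is proportional to the likelihood:
  Plant E: 0.004 × 0.072 = 0.000288
  Plant F: 0.325 × 0.16 = 0.052
  Plant C: 0.104 × 0.02 = 0.00208
  Plant D: 0.12 × 0.03 = 0.0036
  Plant A: 0.1 × 0.085 = 0.0085
  Plant B: 0.05 × 0.185 = 0.00925
Sum = 0.075718.
P(Plant C | evidence) = 0.00208 / 0.075718 ≈ 0.027.

0.027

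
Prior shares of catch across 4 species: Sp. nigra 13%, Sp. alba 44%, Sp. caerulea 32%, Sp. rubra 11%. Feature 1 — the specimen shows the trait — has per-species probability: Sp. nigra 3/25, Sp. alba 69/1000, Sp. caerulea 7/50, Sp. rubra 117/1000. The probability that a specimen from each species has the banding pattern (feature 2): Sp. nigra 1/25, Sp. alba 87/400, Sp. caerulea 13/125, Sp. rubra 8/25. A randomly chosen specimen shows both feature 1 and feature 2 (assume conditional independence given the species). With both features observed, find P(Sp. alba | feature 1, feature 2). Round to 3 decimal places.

0.413

Prior × likelihood for each hypothesis:
  Sp. nigra: 0.13 × 0.12 × 0.04 = 0.000624
  Sp. alba: 0.44 × 0.069 × 0.2175 = 0.0066033
  Sp. caerulea: 0.32 × 0.14 × 0.104 = 0.0046592
  Sp. rubra: 0.11 × 0.117 × 0.32 = 0.0041184
Sum = 0.0160049.
P(Sp. alba | evidence) = 0.0066033 / 0.0160049 ≈ 0.413.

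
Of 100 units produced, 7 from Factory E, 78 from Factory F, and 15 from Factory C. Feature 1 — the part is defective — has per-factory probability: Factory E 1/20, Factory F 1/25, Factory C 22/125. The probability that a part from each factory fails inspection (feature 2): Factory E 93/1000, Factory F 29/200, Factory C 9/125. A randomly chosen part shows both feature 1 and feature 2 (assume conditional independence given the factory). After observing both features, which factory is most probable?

Factory F

Unnormalized posteriors (prior × likelihood):
  Factory E: 0.07 × 0.05 × 0.093 = 0.0003255
  Factory F: 0.78 × 0.04 × 0.145 = 0.004524
  Factory C: 0.15 × 0.176 × 0.072 = 0.0019008
Total = 0.0067503.
Largest term belongs to Factory F, so Factory F is most probable.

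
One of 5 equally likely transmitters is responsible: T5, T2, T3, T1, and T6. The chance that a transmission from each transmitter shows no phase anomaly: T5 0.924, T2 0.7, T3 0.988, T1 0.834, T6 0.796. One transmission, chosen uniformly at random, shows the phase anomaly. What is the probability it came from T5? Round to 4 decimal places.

Taking complements, P(anomaly | each) = T5 0.076, T2 0.3, T3 0.012, T1 0.166, T6 0.204.
Since the prior is uniform, the posterior is proportional to the likelihood:
  T5: 0.076
  T2: 0.3
  T3: 0.012
  T1: 0.166
  T6: 0.204
Sum = 0.758.
P(T5 | evidence) = 0.076 / 0.758 ≈ 0.1003.

0.1003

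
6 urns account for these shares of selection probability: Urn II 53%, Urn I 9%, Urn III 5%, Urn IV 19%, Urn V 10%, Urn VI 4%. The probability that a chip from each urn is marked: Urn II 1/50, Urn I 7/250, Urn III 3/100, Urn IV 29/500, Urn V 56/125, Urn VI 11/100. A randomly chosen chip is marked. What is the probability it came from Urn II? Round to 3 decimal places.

0.142

By Bayes' rule, posterior ∝ prior × likelihood:
  Urn II: 0.53 × 0.02 = 0.0106
  Urn I: 0.09 × 0.028 = 0.00252
  Urn III: 0.05 × 0.03 = 0.0015
  Urn IV: 0.19 × 0.058 = 0.01102
  Urn V: 0.1 × 0.448 = 0.0448
  Urn VI: 0.04 × 0.11 = 0.0044
Normalizing constant = 0.07484.
P(Urn II | evidence) = 0.0106 / 0.07484 ≈ 0.142.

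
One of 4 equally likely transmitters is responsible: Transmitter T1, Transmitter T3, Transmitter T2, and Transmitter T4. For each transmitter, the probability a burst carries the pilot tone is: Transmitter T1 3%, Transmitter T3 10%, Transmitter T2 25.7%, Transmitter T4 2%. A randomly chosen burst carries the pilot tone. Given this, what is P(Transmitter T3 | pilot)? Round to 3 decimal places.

Since the prior is uniform, the posterior is proportional to the likelihood:
  Transmitter T1: 0.03
  Transmitter T3: 0.1
  Transmitter T2: 0.257
  Transmitter T4: 0.02
Total = 0.407.
P(Transmitter T3 | evidence) = 0.1 / 0.407 ≈ 0.246.

0.246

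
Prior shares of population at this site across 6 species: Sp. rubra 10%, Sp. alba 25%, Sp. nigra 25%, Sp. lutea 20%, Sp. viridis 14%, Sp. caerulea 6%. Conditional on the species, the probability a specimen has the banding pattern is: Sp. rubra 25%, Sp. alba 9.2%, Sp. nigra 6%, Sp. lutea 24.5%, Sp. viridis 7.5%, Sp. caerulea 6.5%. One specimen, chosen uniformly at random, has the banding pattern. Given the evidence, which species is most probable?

Compute prior × likelihood for every hypothesis:
  Sp. rubra: 0.1 × 0.25 = 0.025
  Sp. alba: 0.25 × 0.092 = 0.023
  Sp. nigra: 0.25 × 0.06 = 0.015
  Sp. lutea: 0.2 × 0.245 = 0.049
  Sp. viridis: 0.14 × 0.075 = 0.0105
  Sp. caerulea: 0.06 × 0.065 = 0.0039
Normalizing constant = 0.1264.
Largest term belongs to Sp. lutea, so Sp. lutea is most probable.

Sp. lutea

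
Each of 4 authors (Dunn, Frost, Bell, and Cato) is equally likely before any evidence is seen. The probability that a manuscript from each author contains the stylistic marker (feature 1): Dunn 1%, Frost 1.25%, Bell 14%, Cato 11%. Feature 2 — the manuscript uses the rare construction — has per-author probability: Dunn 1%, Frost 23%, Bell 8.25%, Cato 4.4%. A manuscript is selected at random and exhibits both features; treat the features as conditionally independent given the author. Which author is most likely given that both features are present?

Bell

With a uniform prior (1/4 each), posterior ∝ likelihood:
  Dunn: 0.01 × 0.01 = 0.0001
  Frost: 0.0125 × 0.23 = 0.002875
  Bell: 0.14 × 0.0825 = 0.01155
  Cato: 0.11 × 0.044 = 0.00484
Total = 0.019365.
Largest term belongs to Bell, so Bell is most probable.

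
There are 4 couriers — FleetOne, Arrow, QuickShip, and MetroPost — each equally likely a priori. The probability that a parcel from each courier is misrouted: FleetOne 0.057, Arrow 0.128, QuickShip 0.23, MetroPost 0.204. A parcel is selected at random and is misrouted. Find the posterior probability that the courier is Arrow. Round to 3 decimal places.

0.207

Since the prior is uniform, the posterior is proportional to the likelihood:
  FleetOne: 0.057
  Arrow: 0.128
  QuickShip: 0.23
  MetroPost: 0.204
Sum = 0.619.
P(Arrow | evidence) = 0.128 / 0.619 ≈ 0.207.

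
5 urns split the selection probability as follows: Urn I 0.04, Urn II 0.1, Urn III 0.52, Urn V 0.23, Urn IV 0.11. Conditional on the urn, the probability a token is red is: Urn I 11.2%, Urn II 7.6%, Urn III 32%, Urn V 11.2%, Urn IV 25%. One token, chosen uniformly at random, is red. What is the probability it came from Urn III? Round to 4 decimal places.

Prior × likelihood for each hypothesis:
  Urn I: 0.04 × 0.112 = 0.00448
  Urn II: 0.1 × 0.076 = 0.0076
  Urn III: 0.52 × 0.32 = 0.1664
  Urn V: 0.23 × 0.112 = 0.02576
  Urn IV: 0.11 × 0.25 = 0.0275
Total = 0.23174.
P(Urn III | evidence) = 0.1664 / 0.23174 ≈ 0.7180.

0.7180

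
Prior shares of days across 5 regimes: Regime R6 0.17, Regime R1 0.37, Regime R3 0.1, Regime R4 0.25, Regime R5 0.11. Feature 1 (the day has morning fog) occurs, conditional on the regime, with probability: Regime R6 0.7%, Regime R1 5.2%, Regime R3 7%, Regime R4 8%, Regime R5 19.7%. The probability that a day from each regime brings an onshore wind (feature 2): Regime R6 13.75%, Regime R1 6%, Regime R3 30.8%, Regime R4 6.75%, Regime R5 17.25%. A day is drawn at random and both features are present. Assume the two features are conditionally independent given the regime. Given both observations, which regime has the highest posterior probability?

By Bayes' rule, posterior ∝ prior × likelihood:
  Regime R6: 0.17 × 0.007 × 0.1375 = 0.000163625
  Regime R1: 0.37 × 0.052 × 0.06 = 0.0011544
  Regime R3: 0.1 × 0.07 × 0.308 = 0.002156
  Regime R4: 0.25 × 0.08 × 0.0675 = 0.00135
  Regime R5: 0.11 × 0.197 × 0.1725 = 0.003738075
Sum = 0.0085621.
Largest term belongs to Regime R5, so Regime R5 is most probable.

Regime R5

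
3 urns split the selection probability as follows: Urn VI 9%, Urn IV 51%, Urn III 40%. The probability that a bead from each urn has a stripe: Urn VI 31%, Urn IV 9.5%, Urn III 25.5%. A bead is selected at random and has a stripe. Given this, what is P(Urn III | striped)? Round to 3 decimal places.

By Bayes' rule, posterior ∝ prior × likelihood:
  Urn VI: 0.09 × 0.31 = 0.0279
  Urn IV: 0.51 × 0.095 = 0.04845
  Urn III: 0.4 × 0.255 = 0.102
Normalizing constant = 0.17835.
P(Urn III | evidence) = 0.102 / 0.17835 ≈ 0.572.

0.572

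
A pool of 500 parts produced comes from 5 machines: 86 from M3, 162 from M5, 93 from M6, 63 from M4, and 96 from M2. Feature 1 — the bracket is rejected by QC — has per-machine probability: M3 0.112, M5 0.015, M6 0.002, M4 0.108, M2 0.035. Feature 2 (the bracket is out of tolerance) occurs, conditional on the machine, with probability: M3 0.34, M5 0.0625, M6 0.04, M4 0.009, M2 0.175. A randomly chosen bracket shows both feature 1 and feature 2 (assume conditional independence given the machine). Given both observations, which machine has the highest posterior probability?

M3

Prior × likelihood for each hypothesis:
  M3: 0.172 × 0.112 × 0.34 = 0.00654976
  M5: 0.324 × 0.015 × 0.0625 = 0.00030375
  M6: 0.186 × 0.002 × 0.04 = 0.00001488
  M4: 0.126 × 0.108 × 0.009 = 0.000122472
  M2: 0.192 × 0.035 × 0.175 = 0.001176
Sum = 0.008166862.
Largest term belongs to M3, so M3 is most probable.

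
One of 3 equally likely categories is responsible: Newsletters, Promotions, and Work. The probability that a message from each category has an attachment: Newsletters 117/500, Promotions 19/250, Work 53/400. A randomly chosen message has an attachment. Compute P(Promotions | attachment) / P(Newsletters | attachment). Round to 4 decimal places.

Since the prior is uniform, the posterior is proportional to the likelihood:
  Newsletters: 0.234
  Promotions: 0.076
  Work: 0.1325
Sum = 0.4425.
The ratio is 0.076 / 0.234 (the normalizer cancels) = 0.3248.

0.3248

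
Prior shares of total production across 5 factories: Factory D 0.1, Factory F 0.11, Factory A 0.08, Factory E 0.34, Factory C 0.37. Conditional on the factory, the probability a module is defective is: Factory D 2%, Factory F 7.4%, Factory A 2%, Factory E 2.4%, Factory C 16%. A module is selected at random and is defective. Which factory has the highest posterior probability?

Factory C

Prior × likelihood for each hypothesis:
  Factory D: 0.1 × 0.02 = 0.002
  Factory F: 0.11 × 0.074 = 0.00814
  Factory A: 0.08 × 0.02 = 0.0016
  Factory E: 0.34 × 0.024 = 0.00816
  Factory C: 0.37 × 0.16 = 0.0592
Total = 0.0791.
Largest term belongs to Factory C, so Factory C is most probable.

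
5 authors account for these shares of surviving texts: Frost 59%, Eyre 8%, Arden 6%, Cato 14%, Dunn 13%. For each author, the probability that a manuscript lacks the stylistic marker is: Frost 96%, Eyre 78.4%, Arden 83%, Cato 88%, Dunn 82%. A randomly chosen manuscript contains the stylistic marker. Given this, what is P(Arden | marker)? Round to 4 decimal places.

0.1117

Taking complements, P(marker | each) = Frost 0.04, Eyre 0.216, Arden 0.17, Cato 0.12, Dunn 0.18.
Compute prior × likelihood for every hypothesis:
  Frost: 0.59 × 0.04 = 0.0236
  Eyre: 0.08 × 0.216 = 0.01728
  Arden: 0.06 × 0.17 = 0.0102
  Cato: 0.14 × 0.12 = 0.0168
  Dunn: 0.13 × 0.18 = 0.0234
Normalizing constant = 0.09128.
P(Arden | evidence) = 0.0102 / 0.09128 ≈ 0.1117.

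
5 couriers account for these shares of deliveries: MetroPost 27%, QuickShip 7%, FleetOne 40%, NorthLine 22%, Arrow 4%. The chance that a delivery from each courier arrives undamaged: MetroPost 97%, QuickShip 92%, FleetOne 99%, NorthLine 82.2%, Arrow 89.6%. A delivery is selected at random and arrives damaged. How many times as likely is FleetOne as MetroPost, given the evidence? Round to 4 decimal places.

0.4938

Taking complements, P(damaged | each) = MetroPost 0.03, QuickShip 0.08, FleetOne 0.01, NorthLine 0.178, Arrow 0.104.
By Bayes' rule, posterior ∝ prior × likelihood:
  MetroPost: 0.27 × 0.03 = 0.0081
  QuickShip: 0.07 × 0.08 = 0.0056
  FleetOne: 0.4 × 0.01 = 0.004
  NorthLine: 0.22 × 0.178 = 0.03916
  Arrow: 0.04 × 0.104 = 0.00416
Normalizing constant = 0.06102.
The ratio is 0.004 / 0.0081 (the normalizer cancels) = 0.4938.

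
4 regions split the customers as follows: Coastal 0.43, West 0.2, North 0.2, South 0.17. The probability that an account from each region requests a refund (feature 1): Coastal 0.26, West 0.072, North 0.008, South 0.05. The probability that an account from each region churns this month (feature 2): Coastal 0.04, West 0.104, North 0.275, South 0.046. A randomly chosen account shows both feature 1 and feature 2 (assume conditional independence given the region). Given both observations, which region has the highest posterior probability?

Compute prior × likelihood for every hypothesis:
  Coastal: 0.43 × 0.26 × 0.04 = 0.004472
  West: 0.2 × 0.072 × 0.104 = 0.0014976
  North: 0.2 × 0.008 × 0.275 = 0.00044
  South: 0.17 × 0.05 × 0.046 = 0.000391
Total = 0.0068006.
Largest term belongs to Coastal, so Coastal is most probable.

Coastal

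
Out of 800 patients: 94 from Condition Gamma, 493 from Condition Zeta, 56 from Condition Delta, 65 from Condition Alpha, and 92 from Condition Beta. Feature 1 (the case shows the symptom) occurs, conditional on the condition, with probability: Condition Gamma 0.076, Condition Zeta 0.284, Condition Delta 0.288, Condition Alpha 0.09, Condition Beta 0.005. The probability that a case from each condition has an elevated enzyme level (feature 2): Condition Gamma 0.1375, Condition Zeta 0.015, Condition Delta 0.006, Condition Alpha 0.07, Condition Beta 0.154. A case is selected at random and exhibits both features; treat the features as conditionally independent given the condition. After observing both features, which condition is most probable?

By Bayes' rule, posterior ∝ prior × likelihood:
  Condition Gamma: 0.1175 × 0.076 × 0.1375 = 0.001227875
  Condition Zeta: 0.61625 × 0.284 × 0.015 = 0.002625225
  Condition Delta: 0.07 × 0.288 × 0.006 = 0.00012096
  Condition Alpha: 0.08125 × 0.09 × 0.07 = 0.000511875
  Condition Beta: 0.115 × 0.005 × 0.154 = 0.00008855
Normalizing constant = 0.004574485.
Largest term belongs to Condition Zeta, so Condition Zeta is most probable.

Condition Zeta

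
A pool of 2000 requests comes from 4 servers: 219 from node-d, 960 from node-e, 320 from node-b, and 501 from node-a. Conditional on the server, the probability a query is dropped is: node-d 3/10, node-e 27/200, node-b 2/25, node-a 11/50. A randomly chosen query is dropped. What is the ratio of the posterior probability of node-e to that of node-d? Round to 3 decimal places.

1.973

Prior × likelihood for each hypothesis:
  node-d: 0.1095 × 0.3 = 0.03285
  node-e: 0.48 × 0.135 = 0.0648
  node-b: 0.16 × 0.08 = 0.0128
  node-a: 0.2505 × 0.22 = 0.05511
Sum = 0.16556.
The ratio is 0.0648 / 0.03285 (the normalizer cancels) = 1.973.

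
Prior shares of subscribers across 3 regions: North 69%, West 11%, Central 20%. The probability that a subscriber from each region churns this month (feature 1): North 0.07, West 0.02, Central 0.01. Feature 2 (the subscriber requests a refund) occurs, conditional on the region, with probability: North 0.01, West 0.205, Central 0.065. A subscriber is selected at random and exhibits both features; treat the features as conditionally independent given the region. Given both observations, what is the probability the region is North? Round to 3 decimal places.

0.454

By Bayes' rule, posterior ∝ prior × likelihood:
  North: 0.69 × 0.07 × 0.01 = 0.000483
  West: 0.11 × 0.02 × 0.205 = 0.000451
  Central: 0.2 × 0.01 × 0.065 = 0.00013
Sum = 0.001064.
P(North | evidence) = 0.000483 / 0.001064 ≈ 0.454.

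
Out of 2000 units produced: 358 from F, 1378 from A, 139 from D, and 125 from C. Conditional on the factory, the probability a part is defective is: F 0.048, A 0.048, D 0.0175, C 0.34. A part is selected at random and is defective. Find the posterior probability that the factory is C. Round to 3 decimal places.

Unnormalized posteriors (prior × likelihood):
  F: 0.179 × 0.048 = 0.008592
  A: 0.689 × 0.048 = 0.033072
  D: 0.0695 × 0.0175 = 0.00121625
  C: 0.0625 × 0.34 = 0.02125
Total = 0.06413025.
P(C | evidence) = 0.02125 / 0.06413025 ≈ 0.331.

0.331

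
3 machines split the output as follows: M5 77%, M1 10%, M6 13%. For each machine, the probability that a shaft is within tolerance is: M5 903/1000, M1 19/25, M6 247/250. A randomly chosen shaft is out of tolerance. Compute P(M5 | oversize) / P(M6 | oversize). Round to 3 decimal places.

Taking complements, P(oversize | each) = M5 0.097, M1 0.24, M6 0.012.
By Bayes' rule, posterior ∝ prior × likelihood:
  M5: 0.77 × 0.097 = 0.07469
  M1: 0.1 × 0.24 = 0.024
  M6: 0.13 × 0.012 = 0.00156
Total = 0.10025.
The ratio is 0.07469 / 0.00156 (the normalizer cancels) = 47.878.

47.878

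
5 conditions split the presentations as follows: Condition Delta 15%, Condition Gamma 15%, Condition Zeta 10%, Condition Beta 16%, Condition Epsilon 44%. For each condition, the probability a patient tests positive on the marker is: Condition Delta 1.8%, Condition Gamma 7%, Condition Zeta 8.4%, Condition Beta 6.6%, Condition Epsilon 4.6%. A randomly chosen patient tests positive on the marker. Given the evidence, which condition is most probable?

Prior × likelihood for each hypothesis:
  Condition Delta: 0.15 × 0.018 = 0.0027
  Condition Gamma: 0.15 × 0.07 = 0.0105
  Condition Zeta: 0.1 × 0.084 = 0.0084
  Condition Beta: 0.16 × 0.066 = 0.01056
  Condition Epsilon: 0.44 × 0.046 = 0.02024
Normalizing constant = 0.0524.
Largest term belongs to Condition Epsilon, so Condition Epsilon is most probable.

Condition Epsilon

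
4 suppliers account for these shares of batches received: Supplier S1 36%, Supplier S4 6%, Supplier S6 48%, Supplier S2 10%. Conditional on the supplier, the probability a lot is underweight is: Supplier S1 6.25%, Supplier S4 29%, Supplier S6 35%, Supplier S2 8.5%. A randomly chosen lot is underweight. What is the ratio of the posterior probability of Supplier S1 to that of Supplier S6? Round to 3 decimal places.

By Bayes' rule, posterior ∝ prior × likelihood:
  Supplier S1: 0.36 × 0.0625 = 0.0225
  Supplier S4: 0.06 × 0.29 = 0.0174
  Supplier S6: 0.48 × 0.35 = 0.168
  Supplier S2: 0.1 × 0.085 = 0.0085
Total = 0.2164.
The ratio is 0.0225 / 0.168 (the normalizer cancels) = 0.134.

0.134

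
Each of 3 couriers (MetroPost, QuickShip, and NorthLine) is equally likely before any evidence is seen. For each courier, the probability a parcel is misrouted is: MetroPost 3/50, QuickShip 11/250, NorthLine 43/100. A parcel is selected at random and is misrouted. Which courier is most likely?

With a uniform prior (1/3 each), posterior ∝ likelihood:
  MetroPost: 0.06
  QuickShip: 0.044
  NorthLine: 0.43
Normalizing constant = 0.534.
Largest term belongs to NorthLine, so NorthLine is most probable.

NorthLine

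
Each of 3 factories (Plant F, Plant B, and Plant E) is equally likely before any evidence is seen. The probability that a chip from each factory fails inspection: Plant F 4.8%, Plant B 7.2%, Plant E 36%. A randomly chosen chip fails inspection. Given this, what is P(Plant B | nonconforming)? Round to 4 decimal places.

Since the prior is uniform, the posterior is proportional to the likelihood:
  Plant F: 0.048
  Plant B: 0.072
  Plant E: 0.36
Total = 0.48.
P(Plant B | evidence) = 0.072 / 0.48 ≈ 0.1500.

0.1500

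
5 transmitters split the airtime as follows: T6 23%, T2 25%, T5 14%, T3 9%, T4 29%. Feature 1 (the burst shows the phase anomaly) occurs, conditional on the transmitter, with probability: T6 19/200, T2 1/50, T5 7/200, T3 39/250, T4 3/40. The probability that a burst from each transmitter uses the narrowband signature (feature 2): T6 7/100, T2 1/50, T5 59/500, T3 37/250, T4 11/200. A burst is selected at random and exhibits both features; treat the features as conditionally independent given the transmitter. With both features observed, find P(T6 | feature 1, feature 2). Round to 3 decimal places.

Prior × likelihood for each hypothesis:
  T6: 0.23 × 0.095 × 0.07 = 0.0015295
  T2: 0.25 × 0.02 × 0.02 = 0.0001
  T5: 0.14 × 0.035 × 0.118 = 0.0005782
  T3: 0.09 × 0.156 × 0.148 = 0.00207792
  T4: 0.29 × 0.075 × 0.055 = 0.00119625
Normalizing constant = 0.00548187.
P(T6 | evidence) = 0.0015295 / 0.00548187 ≈ 0.279.

0.279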